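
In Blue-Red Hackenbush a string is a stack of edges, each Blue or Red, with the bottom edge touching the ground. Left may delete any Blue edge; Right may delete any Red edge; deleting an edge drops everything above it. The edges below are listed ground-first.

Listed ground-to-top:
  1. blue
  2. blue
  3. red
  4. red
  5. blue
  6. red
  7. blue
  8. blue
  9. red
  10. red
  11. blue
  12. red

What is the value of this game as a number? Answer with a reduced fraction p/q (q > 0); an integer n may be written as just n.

Recurse on prefixes of the 12-edge string blue blue red red blue red blue blue red red blue red:
step 1: add blue to get b; options L={ 0 } R={  } so 1
step 2: add blue to get bb; options L={ 0, 1 } R={  } so 2
step 3: add red to get bbr; options L={ 0, 1 } R={ 2 } so 3/2
step 4: add red to get bbrr; options L={ 0, 1 } R={ 3/2, 2 } so 5/4
step 5: add blue to get bbrrb; options L={ 0, 1, 5/4 } R={ 3/2, 2 } so 11/8
step 6: add red to get bbrrbr; options L={ 0, 1, 5/4 } R={ 11/8, 3/2, 2 } so 21/16
step 7: add blue to get bbrrbrb; options L={ 0, 1, 5/4, 21/16 } R={ 11/8, 3/2, 2 } so 43/32
step 8: add blue to get bbrrbrbb; options L={ 0, 1, 5/4, 21/16, 43/32 } R={ 11/8, 3/2, 2 } so 87/64
step 9: add red to get bbrrbrbbr; options L={ 0, 1, 5/4, 21/16, 43/32 } R={ 87/64, 11/8, 3/2, 2 } so 173/128
step 10: add red to get bbrrbrbbrr; options L={ 0, 1, 5/4, 21/16, 43/32 } R={ 173/128, 87/64, 11/8, 3/2, 2 } so 345/256
step 11: add blue to get bbrrbrbbrrb; options L={ 0, 1, 5/4, 21/16, 43/32, 345/256 } R={ 173/128, 87/64, 11/8, 3/2, 2 } so 691/512
step 12: add red to get bbrrbrbbrrbr; options L={ 0, 1, 5/4, 21/16, 43/32, 345/256 } R={ 691/512, 173/128, 87/64, 11/8, 3/2, 2 } so 1381/1024

1381/1024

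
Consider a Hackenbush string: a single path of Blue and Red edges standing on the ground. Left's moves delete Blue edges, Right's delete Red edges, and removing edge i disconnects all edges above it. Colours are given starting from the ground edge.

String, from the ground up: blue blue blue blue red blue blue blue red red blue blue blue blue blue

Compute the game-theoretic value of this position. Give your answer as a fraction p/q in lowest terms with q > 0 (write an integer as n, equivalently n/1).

b: Left { 0 }, Right { · } ⇒ simplest 1
bb: Left { 0 1 }, Right { · } ⇒ simplest 2
bbb: Left { 0 1 2 }, Right { · } ⇒ simplest 3
bbbb: Left { 0 1 2 3 }, Right { · } ⇒ simplest 4
bbbbr: Left { 0 1 2 3 }, Right { 4 } ⇒ simplest 7/2
bbbbrb: Left { 0 1 2 3 7/2 }, Right { 4 } ⇒ simplest 15/4
bbbbrbb: Left { 0 1 2 3 7/2 15/4 }, Right { 4 } ⇒ simplest 31/8
bbbbrbbb: Left { 0 1 2 3 7/2 15/4 31/8 }, Right { 4 } ⇒ simplest 63/16
bbbbrbbbr: Left { 0 1 2 3 7/2 15/4 31/8 }, Right { 63/16 4 } ⇒ simplest 125/32
bbbbrbbbrr: Left { 0 1 2 3 7/2 15/4 31/8 }, Right { 125/32 63/16 4 } ⇒ simplest 249/64
bbbbrbbbrrb: Left { 0 1 2 3 7/2 15/4 31/8 249/64 }, Right { 125/32 63/16 4 } ⇒ simplest 499/128
bbbbrbbbrrbb: Left { 0 1 2 3 7/2 15/4 31/8 249/64 499/128 }, Right { 125/32 63/16 4 } ⇒ simplest 999/256
bbbbrbbbrrbbb: Left { 0 1 2 3 7/2 15/4 31/8 249/64 499/128 999/256 }, Right { 125/32 63/16 4 } ⇒ simplest 1999/512
bbbbrbbbrrbbbb: Left { 0 1 2 3 7/2 15/4 31/8 249/64 499/128 999/256 1999/512 }, Right { 125/32 63/16 4 } ⇒ simplest 3999/1024
bbbbrbbbrrbbbbb: Left { 0 1 2 3 7/2 15/4 31/8 249/64 499/128 999/256 1999/512 3999/1024 }, Right { 125/32 63/16 4 } ⇒ simplest 7999/2048

7999/2048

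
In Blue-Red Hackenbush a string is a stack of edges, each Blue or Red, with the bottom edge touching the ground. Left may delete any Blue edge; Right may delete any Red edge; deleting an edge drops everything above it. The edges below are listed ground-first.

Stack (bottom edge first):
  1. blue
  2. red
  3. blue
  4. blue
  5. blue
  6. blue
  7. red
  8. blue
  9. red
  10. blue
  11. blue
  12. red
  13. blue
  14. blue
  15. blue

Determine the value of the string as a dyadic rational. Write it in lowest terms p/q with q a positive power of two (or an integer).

15727/16384

Prefix values for blue red blue blue blue blue red blue red blue blue red blue blue blue via {L|R} + simplicity:
v(b) = { 0 | · } = 1
v(br) = { 0 | 1 } = 1/2
v(brb) = { 0, 1/2 | 1 } = 3/4
v(brbb) = { 0, 1/2, 3/4 | 1 } = 7/8
v(brbbb) = { 0, 1/2, 3/4, 7/8 | 1 } = 15/16
v(brbbbb) = { 0, 1/2, 3/4, 7/8, 15/16 | 1 } = 31/32
v(brbbbbr) = { 0, 1/2, 3/4, 7/8, 15/16 | 31/32, 1 } = 61/64
v(brbbbbrb) = { 0, 1/2, 3/4, 7/8, 15/16, 61/64 | 31/32, 1 } = 123/128
v(brbbbbrbr) = { 0, 1/2, 3/4, 7/8, 15/16, 61/64 | 123/128, 31/32, 1 } = 245/256
v(brbbbbrbrb) = { 0, 1/2, 3/4, 7/8, 15/16, 61/64, 245/256 | 123/128, 31/32, 1 } = 491/512
v(brbbbbrbrbb) = { 0, 1/2, 3/4, 7/8, 15/16, 61/64, 245/256, 491/512 | 123/128, 31/32, 1 } = 983/1024
v(brbbbbrbrbbr) = { 0, 1/2, 3/4, 7/8, 15/16, 61/64, 245/256, 491/512 | 983/1024, 123/128, 31/32, 1 } = 1965/2048
v(brbbbbrbrbbrb) = { 0, 1/2, 3/4, 7/8, 15/16, 61/64, 245/256, 491/512, 1965/2048 | 983/1024, 123/128, 31/32, 1 } = 3931/4096
v(brbbbbrbrbbrbb) = { 0, 1/2, 3/4, 7/8, 15/16, 61/64, 245/256, 491/512, 1965/2048, 3931/4096 | 983/1024, 123/128, 31/32, 1 } = 7863/8192
v(brbbbbrbrbbrbbb) = { 0, 1/2, 3/4, 7/8, 15/16, 61/64, 245/256, 491/512, 1965/2048, 3931/4096, 7863/8192 | 983/1024, 123/128, 31/32, 1 } = 15727/16384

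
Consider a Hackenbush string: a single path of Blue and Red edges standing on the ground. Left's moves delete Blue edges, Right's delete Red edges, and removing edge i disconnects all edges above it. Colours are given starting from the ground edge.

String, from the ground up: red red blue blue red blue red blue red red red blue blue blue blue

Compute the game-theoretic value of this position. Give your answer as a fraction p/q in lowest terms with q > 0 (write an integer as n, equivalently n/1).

-10977/8192

value(r) = { · | 0 } ⇒ -1
value(rr) = { · | -1 0 } ⇒ -2
value(rrb) = { -2 | -1 0 } ⇒ -3/2
value(rrbb) = { -2 -3/2 | -1 0 } ⇒ -5/4
value(rrbbr) = { -2 -3/2 | -5/4 -1 0 } ⇒ -11/8
value(rrbbrb) = { -2 -3/2 -11/8 | -5/4 -1 0 } ⇒ -21/16
value(rrbbrbr) = { -2 -3/2 -11/8 | -21/16 -5/4 -1 0 } ⇒ -43/32
value(rrbbrbrb) = { -2 -3/2 -11/8 -43/32 | -21/16 -5/4 -1 0 } ⇒ -85/64
value(rrbbrbrbr) = { -2 -3/2 -11/8 -43/32 | -85/64 -21/16 -5/4 -1 0 } ⇒ -171/128
value(rrbbrbrbrr) = { -2 -3/2 -11/8 -43/32 | -171/128 -85/64 -21/16 -5/4 -1 0 } ⇒ -343/256
value(rrbbrbrbrrr) = { -2 -3/2 -11/8 -43/32 | -343/256 -171/128 -85/64 -21/16 -5/4 -1 0 } ⇒ -687/512
value(rrbbrbrbrrrb) = { -2 -3/2 -11/8 -43/32 -687/512 | -343/256 -171/128 -85/64 -21/16 -5/4 -1 0 } ⇒ -1373/1024
value(rrbbrbrbrrrbb) = { -2 -3/2 -11/8 -43/32 -687/512 -1373/1024 | -343/256 -171/128 -85/64 -21/16 -5/4 -1 0 } ⇒ -2745/2048
value(rrbbrbrbrrrbbb) = { -2 -3/2 -11/8 -43/32 -687/512 -1373/1024 -2745/2048 | -343/256 -171/128 -85/64 -21/16 -5/4 -1 0 } ⇒ -5489/4096
value(rrbbrbrbrrrbbbb) = { -2 -3/2 -11/8 -43/32 -687/512 -1373/1024 -2745/2048 -5489/4096 | -343/256 -171/128 -85/64 -21/16 -5/4 -1 0 } ⇒ -10977/8192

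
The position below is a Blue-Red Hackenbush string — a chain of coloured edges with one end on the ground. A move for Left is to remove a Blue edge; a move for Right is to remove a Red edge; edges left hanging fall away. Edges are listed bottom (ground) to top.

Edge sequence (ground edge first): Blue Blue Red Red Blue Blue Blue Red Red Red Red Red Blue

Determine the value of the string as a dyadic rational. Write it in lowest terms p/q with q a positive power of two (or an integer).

Prefix values for Blue Blue Red Red Blue Blue Blue Red Red Red Red Red Blue via {L|R} + simplicity:
1 of 13 · B · max L 0 · min R +∞ → 1
2 of 13 · BB · max L 1 · min R +∞ → 2
3 of 13 · BBR · max L 1 · min R 2 → 3/2
4 of 13 · BBRR · max L 1 · min R 3/2 → 5/4
5 of 13 · BBRRB · max L 5/4 · min R 3/2 → 11/8
6 of 13 · BBRRBB · max L 11/8 · min R 3/2 → 23/16
7 of 13 · BBRRBBB · max L 23/16 · min R 3/2 → 47/32
8 of 13 · BBRRBBBR · max L 23/16 · min R 47/32 → 93/64
9 of 13 · BBRRBBBRR · max L 23/16 · min R 93/64 → 185/128
10 of 13 · BBRRBBBRRR · max L 23/16 · min R 185/128 → 369/256
11 of 13 · BBRRBBBRRRR · max L 23/16 · min R 369/256 → 737/512
12 of 13 · BBRRBBBRRRRR · max L 23/16 · min R 737/512 → 1473/1024
13 of 13 · BBRRBBBRRRRRB · max L 1473/1024 · min R 737/512 → 2947/2048

2947/2048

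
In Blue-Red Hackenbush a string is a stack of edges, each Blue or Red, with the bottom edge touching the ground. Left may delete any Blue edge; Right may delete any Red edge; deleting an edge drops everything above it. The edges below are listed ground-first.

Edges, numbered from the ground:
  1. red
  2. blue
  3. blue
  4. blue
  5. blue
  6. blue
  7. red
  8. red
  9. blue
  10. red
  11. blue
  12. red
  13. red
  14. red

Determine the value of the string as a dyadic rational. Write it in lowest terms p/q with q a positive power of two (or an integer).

-431/8192

G_1 [r]  L=[·]  R=[0]  so -1
G_2 [rb]  L=[-1]  R=[0]  so -1/2
G_3 [rbb]  L=[-1; -1/2]  R=[0]  so -1/4
G_4 [rbbb]  L=[-1; -1/2; -1/4]  R=[0]  so -1/8
G_5 [rbbbb]  L=[-1; -1/2; -1/4; -1/8]  R=[0]  so -1/16
G_6 [rbbbbb]  L=[-1; -1/2; -1/4; -1/8; -1/16]  R=[0]  so -1/32
G_7 [rbbbbbr]  L=[-1; -1/2; -1/4; -1/8; -1/16]  R=[-1/32; 0]  so -3/64
G_8 [rbbbbbrr]  L=[-1; -1/2; -1/4; -1/8; -1/16]  R=[-3/64; -1/32; 0]  so -7/128
G_9 [rbbbbbrrb]  L=[-1; -1/2; -1/4; -1/8; -1/16; -7/128]  R=[-3/64; -1/32; 0]  so -13/256
G_10 [rbbbbbrrbr]  L=[-1; -1/2; -1/4; -1/8; -1/16; -7/128]  R=[-13/256; -3/64; -1/32; 0]  so -27/512
G_11 [rbbbbbrrbrb]  L=[-1; -1/2; -1/4; -1/8; -1/16; -7/128; -27/512]  R=[-13/256; -3/64; -1/32; 0]  so -53/1024
G_12 [rbbbbbrrbrbr]  L=[-1; -1/2; -1/4; -1/8; -1/16; -7/128; -27/512]  R=[-53/1024; -13/256; -3/64; -1/32; 0]  so -107/2048
G_13 [rbbbbbrrbrbrr]  L=[-1; -1/2; -1/4; -1/8; -1/16; -7/128; -27/512]  R=[-107/2048; -53/1024; -13/256; -3/64; -1/32; 0]  so -215/4096
G_14 [rbbbbbrrbrbrrr]  L=[-1; -1/2; -1/4; -1/8; -1/16; -7/128; -27/512]  R=[-215/4096; -107/2048; -53/1024; -13/256; -3/64; -1/32; 0]  so -431/8192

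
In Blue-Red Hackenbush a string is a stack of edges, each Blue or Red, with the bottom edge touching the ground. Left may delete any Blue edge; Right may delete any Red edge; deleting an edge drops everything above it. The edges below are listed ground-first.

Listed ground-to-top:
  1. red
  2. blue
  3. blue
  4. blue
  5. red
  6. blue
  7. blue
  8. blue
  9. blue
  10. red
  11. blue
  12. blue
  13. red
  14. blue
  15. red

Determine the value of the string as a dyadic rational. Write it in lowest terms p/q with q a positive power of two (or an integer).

-2123/16384

Build value(s[:k]) for k = 1..15, string s = red blue blue blue red blue blue blue blue red blue blue red blue red.
value_1 [r]  L=[—]  R=[0]  gives -1
value_2 [rb]  L=[-1]  R=[0]  gives -1/2
value_3 [rbb]  L=[-1,-1/2]  R=[0]  gives -1/4
value_4 [rbbb]  L=[-1,-1/2,-1/4]  R=[0]  gives -1/8
value_5 [rbbbr]  L=[-1,-1/2,-1/4]  R=[-1/8,0]  gives -3/16
value_6 [rbbbrb]  L=[-1,-1/2,-1/4,-3/16]  R=[-1/8,0]  gives -5/32
value_7 [rbbbrbb]  L=[-1,-1/2,-1/4,-3/16,-5/32]  R=[-1/8,0]  gives -9/64
value_8 [rbbbrbbb]  L=[-1,-1/2,-1/4,-3/16,-5/32,-9/64]  R=[-1/8,0]  gives -17/128
value_9 [rbbbrbbbb]  L=[-1,-1/2,-1/4,-3/16,-5/32,-9/64,-17/128]  R=[-1/8,0]  gives -33/256
value_10 [rbbbrbbbbr]  L=[-1,-1/2,-1/4,-3/16,-5/32,-9/64,-17/128]  R=[-33/256,-1/8,0]  gives -67/512
value_11 [rbbbrbbbbrb]  L=[-1,-1/2,-1/4,-3/16,-5/32,-9/64,-17/128,-67/512]  R=[-33/256,-1/8,0]  gives -133/1024
value_12 [rbbbrbbbbrbb]  L=[-1,-1/2,-1/4,-3/16,-5/32,-9/64,-17/128,-67/512,-133/1024]  R=[-33/256,-1/8,0]  gives -265/2048
value_13 [rbbbrbbbbrbbr]  L=[-1,-1/2,-1/4,-3/16,-5/32,-9/64,-17/128,-67/512,-133/1024]  R=[-265/2048,-33/256,-1/8,0]  gives -531/4096
value_14 [rbbbrbbbbrbbrb]  L=[-1,-1/2,-1/4,-3/16,-5/32,-9/64,-17/128,-67/512,-133/1024,-531/4096]  R=[-265/2048,-33/256,-1/8,0]  gives -1061/8192
value_15 [rbbbrbbbbrbbrbr]  L=[-1,-1/2,-1/4,-3/16,-5/32,-9/64,-17/128,-67/512,-133/1024,-531/4096]  R=[-1061/8192,-265/2048,-33/256,-1/8,0]  gives -2123/16384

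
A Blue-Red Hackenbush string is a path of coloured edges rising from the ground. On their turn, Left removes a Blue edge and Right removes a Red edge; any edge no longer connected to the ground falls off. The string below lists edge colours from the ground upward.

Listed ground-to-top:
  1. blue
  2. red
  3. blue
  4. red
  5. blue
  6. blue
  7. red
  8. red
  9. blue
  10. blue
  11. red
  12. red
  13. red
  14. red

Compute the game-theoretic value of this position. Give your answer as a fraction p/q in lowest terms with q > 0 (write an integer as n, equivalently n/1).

5729/8192

G_1 [b]  L=[0]  R=[—]  = 1
G_2 [br]  L=[0]  R=[1]  = 1/2
G_3 [brb]  L=[0; 1/2]  R=[1]  = 3/4
G_4 [brbr]  L=[0; 1/2]  R=[3/4; 1]  = 5/8
G_5 [brbrb]  L=[0; 1/2; 5/8]  R=[3/4; 1]  = 11/16
G_6 [brbrbb]  L=[0; 1/2; 5/8; 11/16]  R=[3/4; 1]  = 23/32
G_7 [brbrbbr]  L=[0; 1/2; 5/8; 11/16]  R=[23/32; 3/4; 1]  = 45/64
G_8 [brbrbbrr]  L=[0; 1/2; 5/8; 11/16]  R=[45/64; 23/32; 3/4; 1]  = 89/128
G_9 [brbrbbrrb]  L=[0; 1/2; 5/8; 11/16; 89/128]  R=[45/64; 23/32; 3/4; 1]  = 179/256
G_10 [brbrbbrrbb]  L=[0; 1/2; 5/8; 11/16; 89/128; 179/256]  R=[45/64; 23/32; 3/4; 1]  = 359/512
G_11 [brbrbbrrbbr]  L=[0; 1/2; 5/8; 11/16; 89/128; 179/256]  R=[359/512; 45/64; 23/32; 3/4; 1]  = 717/1024
G_12 [brbrbbrrbbrr]  L=[0; 1/2; 5/8; 11/16; 89/128; 179/256]  R=[717/1024; 359/512; 45/64; 23/32; 3/4; 1]  = 1433/2048
G_13 [brbrbbrrbbrrr]  L=[0; 1/2; 5/8; 11/16; 89/128; 179/256]  R=[1433/2048; 717/1024; 359/512; 45/64; 23/32; 3/4; 1]  = 2865/4096
G_14 [brbrbbrrbbrrrr]  L=[0; 1/2; 5/8; 11/16; 89/128; 179/256]  R=[2865/4096; 1433/2048; 717/1024; 359/512; 45/64; 23/32; 3/4; 1]  = 5729/8192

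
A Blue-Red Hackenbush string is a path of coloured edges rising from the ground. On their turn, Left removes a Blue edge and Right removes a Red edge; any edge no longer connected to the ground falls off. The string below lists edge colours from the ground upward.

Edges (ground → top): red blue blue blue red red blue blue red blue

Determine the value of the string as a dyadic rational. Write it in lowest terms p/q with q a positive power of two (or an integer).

-101/512

g_1 [r]  L=[(no moves)]  R=[0]  → -1
g_2 [rb]  L=[-1]  R=[0]  → -1/2
g_3 [rbb]  L=[-1,-1/2]  R=[0]  → -1/4
g_4 [rbbb]  L=[-1,-1/2,-1/4]  R=[0]  → -1/8
g_5 [rbbbr]  L=[-1,-1/2,-1/4]  R=[-1/8,0]  → -3/16
g_6 [rbbbrr]  L=[-1,-1/2,-1/4]  R=[-3/16,-1/8,0]  → -7/32
g_7 [rbbbrrb]  L=[-1,-1/2,-1/4,-7/32]  R=[-3/16,-1/8,0]  → -13/64
g_8 [rbbbrrbb]  L=[-1,-1/2,-1/4,-7/32,-13/64]  R=[-3/16,-1/8,0]  → -25/128
g_9 [rbbbrrbbr]  L=[-1,-1/2,-1/4,-7/32,-13/64]  R=[-25/128,-3/16,-1/8,0]  → -51/256
g_10 [rbbbrrbbrb]  L=[-1,-1/2,-1/4,-7/32,-13/64,-51/256]  R=[-25/128,-3/16,-1/8,0]  → -101/512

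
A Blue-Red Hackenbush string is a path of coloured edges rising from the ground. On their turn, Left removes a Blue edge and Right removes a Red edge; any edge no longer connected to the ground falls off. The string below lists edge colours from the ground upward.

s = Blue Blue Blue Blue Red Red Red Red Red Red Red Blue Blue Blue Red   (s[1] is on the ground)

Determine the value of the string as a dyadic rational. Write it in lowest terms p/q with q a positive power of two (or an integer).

6173/2048

step 1: add Blue to get B; options L={ 0 } R={ (no moves) } -> 1
step 2: add Blue to get BB; options L={ 0 1 } R={ (no moves) } -> 2
step 3: add Blue to get BBB; options L={ 0 1 2 } R={ (no moves) } -> 3
step 4: add Blue to get BBBB; options L={ 0 1 2 3 } R={ (no moves) } -> 4
step 5: add Red to get BBBBR; options L={ 0 1 2 3 } R={ 4 } -> 7/2
step 6: add Red to get BBBBRR; options L={ 0 1 2 3 } R={ 7/2 4 } -> 13/4
step 7: add Red to get BBBBRRR; options L={ 0 1 2 3 } R={ 13/4 7/2 4 } -> 25/8
step 8: add Red to get BBBBRRRR; options L={ 0 1 2 3 } R={ 25/8 13/4 7/2 4 } -> 49/16
step 9: add Red to get BBBBRRRRR; options L={ 0 1 2 3 } R={ 49/16 25/8 13/4 7/2 4 } -> 97/32
step 10: add Red to get BBBBRRRRRR; options L={ 0 1 2 3 } R={ 97/32 49/16 25/8 13/4 7/2 4 } -> 193/64
step 11: add Red to get BBBBRRRRRRR; options L={ 0 1 2 3 } R={ 193/64 97/32 49/16 25/8 13/4 7/2 4 } -> 385/128
step 12: add Blue to get BBBBRRRRRRRB; options L={ 0 1 2 3 385/128 } R={ 193/64 97/32 49/16 25/8 13/4 7/2 4 } -> 771/256
step 13: add Blue to get BBBBRRRRRRRBB; options L={ 0 1 2 3 385/128 771/256 } R={ 193/64 97/32 49/16 25/8 13/4 7/2 4 } -> 1543/512
step 14: add Blue to get BBBBRRRRRRRBBB; options L={ 0 1 2 3 385/128 771/256 1543/512 } R={ 193/64 97/32 49/16 25/8 13/4 7/2 4 } -> 3087/1024
step 15: add Red to get BBBBRRRRRRRBBBR; options L={ 0 1 2 3 385/128 771/256 1543/512 } R={ 3087/1024 193/64 97/32 49/16 25/8 13/4 7/2 4 } -> 6173/2048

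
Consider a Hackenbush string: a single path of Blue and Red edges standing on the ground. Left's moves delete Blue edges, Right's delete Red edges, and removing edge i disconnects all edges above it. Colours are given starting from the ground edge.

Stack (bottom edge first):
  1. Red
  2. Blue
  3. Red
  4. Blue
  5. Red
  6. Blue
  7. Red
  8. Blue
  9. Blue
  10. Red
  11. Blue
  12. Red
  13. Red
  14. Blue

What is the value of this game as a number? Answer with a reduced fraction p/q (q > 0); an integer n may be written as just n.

Recurse on prefixes of the 14-edge string Red Blue Red Blue Red Blue Red Blue Blue Red Blue Red Red Blue:
val_1 [R]  L=[none]  R=[0]  -> -1
val_2 [RB]  L=[-1]  R=[0]  -> -1/2
val_3 [RBR]  L=[-1]  R=[-1/2; 0]  -> -3/4
val_4 [RBRB]  L=[-1; -3/4]  R=[-1/2; 0]  -> -5/8
val_5 [RBRBR]  L=[-1; -3/4]  R=[-5/8; -1/2; 0]  -> -11/16
val_6 [RBRBRB]  L=[-1; -3/4; -11/16]  R=[-5/8; -1/2; 0]  -> -21/32
val_7 [RBRBRBR]  L=[-1; -3/4; -11/16]  R=[-21/32; -5/8; -1/2; 0]  -> -43/64
val_8 [RBRBRBRB]  L=[-1; -3/4; -11/16; -43/64]  R=[-21/32; -5/8; -1/2; 0]  -> -85/128
val_9 [RBRBRBRBB]  L=[-1; -3/4; -11/16; -43/64; -85/128]  R=[-21/32; -5/8; -1/2; 0]  -> -169/256
val_10 [RBRBRBRBBR]  L=[-1; -3/4; -11/16; -43/64; -85/128]  R=[-169/256; -21/32; -5/8; -1/2; 0]  -> -339/512
val_11 [RBRBRBRBBRB]  L=[-1; -3/4; -11/16; -43/64; -85/128; -339/512]  R=[-169/256; -21/32; -5/8; -1/2; 0]  -> -677/1024
val_12 [RBRBRBRBBRBR]  L=[-1; -3/4; -11/16; -43/64; -85/128; -339/512]  R=[-677/1024; -169/256; -21/32; -5/8; -1/2; 0]  -> -1355/2048
val_13 [RBRBRBRBBRBRR]  L=[-1; -3/4; -11/16; -43/64; -85/128; -339/512]  R=[-1355/2048; -677/1024; -169/256; -21/32; -5/8; -1/2; 0]  -> -2711/4096
val_14 [RBRBRBRBBRBRRB]  L=[-1; -3/4; -11/16; -43/64; -85/128; -339/512; -2711/4096]  R=[-1355/2048; -677/1024; -169/256; -21/32; -5/8; -1/2; 0]  -> -5421/8192

-5421/8192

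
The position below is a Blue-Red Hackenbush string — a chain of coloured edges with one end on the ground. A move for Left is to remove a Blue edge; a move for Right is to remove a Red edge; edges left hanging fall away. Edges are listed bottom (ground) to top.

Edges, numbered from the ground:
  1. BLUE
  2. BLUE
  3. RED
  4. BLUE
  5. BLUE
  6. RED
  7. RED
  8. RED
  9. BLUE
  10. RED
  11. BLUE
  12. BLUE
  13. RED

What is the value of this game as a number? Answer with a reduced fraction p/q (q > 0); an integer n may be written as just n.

B: Left { 0 }, Right { · } = simplest 1
BB: Left { 0, 1 }, Right { · } = simplest 2
BBR: Left { 0, 1 }, Right { 2 } = simplest 3/2
BBRB: Left { 0, 1, 3/2 }, Right { 2 } = simplest 7/4
BBRBB: Left { 0, 1, 3/2, 7/4 }, Right { 2 } = simplest 15/8
BBRBBR: Left { 0, 1, 3/2, 7/4 }, Right { 15/8, 2 } = simplest 29/16
BBRBBRR: Left { 0, 1, 3/2, 7/4 }, Right { 29/16, 15/8, 2 } = simplest 57/32
BBRBBRRR: Left { 0, 1, 3/2, 7/4 }, Right { 57/32, 29/16, 15/8, 2 } = simplest 113/64
BBRBBRRRB: Left { 0, 1, 3/2, 7/4, 113/64 }, Right { 57/32, 29/16, 15/8, 2 } = simplest 227/128
BBRBBRRRBR: Left { 0, 1, 3/2, 7/4, 113/64 }, Right { 227/128, 57/32, 29/16, 15/8, 2 } = simplest 453/256
BBRBBRRRBRB: Left { 0, 1, 3/2, 7/4, 113/64, 453/256 }, Right { 227/128, 57/32, 29/16, 15/8, 2 } = simplest 907/512
BBRBBRRRBRBB: Left { 0, 1, 3/2, 7/4, 113/64, 453/256, 907/512 }, Right { 227/128, 57/32, 29/16, 15/8, 2 } = simplest 1815/1024
BBRBBRRRBRBBR: Left { 0, 1, 3/2, 7/4, 113/64, 453/256, 907/512 }, Right { 1815/1024, 227/128, 57/32, 29/16, 15/8, 2 } = simplest 3629/2048

3629/2048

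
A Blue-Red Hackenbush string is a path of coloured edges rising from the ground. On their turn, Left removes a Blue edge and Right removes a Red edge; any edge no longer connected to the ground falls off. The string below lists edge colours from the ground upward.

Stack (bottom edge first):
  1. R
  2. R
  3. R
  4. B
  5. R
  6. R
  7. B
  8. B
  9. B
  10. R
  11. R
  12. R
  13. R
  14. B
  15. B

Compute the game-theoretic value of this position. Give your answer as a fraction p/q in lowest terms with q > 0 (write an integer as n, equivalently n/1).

v_1 [R]  L=[(no moves)]  R=[0]  gives -1
v_2 [RR]  L=[(no moves)]  R=[-1,0]  gives -2
v_3 [RRR]  L=[(no moves)]  R=[-2,-1,0]  gives -3
v_4 [RRRB]  L=[-3]  R=[-2,-1,0]  gives -5/2
v_5 [RRRBR]  L=[-3]  R=[-5/2,-2,-1,0]  gives -11/4
v_6 [RRRBRR]  L=[-3]  R=[-11/4,-5/2,-2,-1,0]  gives -23/8
v_7 [RRRBRRB]  L=[-3,-23/8]  R=[-11/4,-5/2,-2,-1,0]  gives -45/16
v_8 [RRRBRRBB]  L=[-3,-23/8,-45/16]  R=[-11/4,-5/2,-2,-1,0]  gives -89/32
v_9 [RRRBRRBBB]  L=[-3,-23/8,-45/16,-89/32]  R=[-11/4,-5/2,-2,-1,0]  gives -177/64
v_10 [RRRBRRBBBR]  L=[-3,-23/8,-45/16,-89/32]  R=[-177/64,-11/4,-5/2,-2,-1,0]  gives -355/128
v_11 [RRRBRRBBBRR]  L=[-3,-23/8,-45/16,-89/32]  R=[-355/128,-177/64,-11/4,-5/2,-2,-1,0]  gives -711/256
v_12 [RRRBRRBBBRRR]  L=[-3,-23/8,-45/16,-89/32]  R=[-711/256,-355/128,-177/64,-11/4,-5/2,-2,-1,0]  gives -1423/512
v_13 [RRRBRRBBBRRRR]  L=[-3,-23/8,-45/16,-89/32]  R=[-1423/512,-711/256,-355/128,-177/64,-11/4,-5/2,-2,-1,0]  gives -2847/1024
v_14 [RRRBRRBBBRRRRB]  L=[-3,-23/8,-45/16,-89/32,-2847/1024]  R=[-1423/512,-711/256,-355/128,-177/64,-11/4,-5/2,-2,-1,0]  gives -5693/2048
v_15 [RRRBRRBBBRRRRBB]  L=[-3,-23/8,-45/16,-89/32,-2847/1024,-5693/2048]  R=[-1423/512,-711/256,-355/128,-177/64,-11/4,-5/2,-2,-1,0]  gives -11385/4096

-11385/4096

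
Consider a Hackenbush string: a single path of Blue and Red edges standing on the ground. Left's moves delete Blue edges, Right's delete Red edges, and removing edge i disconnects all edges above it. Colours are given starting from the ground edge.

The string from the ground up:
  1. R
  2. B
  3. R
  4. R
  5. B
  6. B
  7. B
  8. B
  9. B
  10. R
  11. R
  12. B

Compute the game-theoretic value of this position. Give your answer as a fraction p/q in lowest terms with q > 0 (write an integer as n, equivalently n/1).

Recurse on prefixes of the 12-edge string R B R R B B B B B R R B:
edge 1 of 12 (R): { · | 0 } so -1
edge 2 of 12 (B): { -1 | 0 } so -1/2
edge 3 of 12 (R): { -1 | -1/2; 0 } so -3/4
edge 4 of 12 (R): { -1 | -3/4; -1/2; 0 } so -7/8
edge 5 of 12 (B): { -1; -7/8 | -3/4; -1/2; 0 } so -13/16
edge 6 of 12 (B): { -1; -7/8; -13/16 | -3/4; -1/2; 0 } so -25/32
edge 7 of 12 (B): { -1; -7/8; -13/16; -25/32 | -3/4; -1/2; 0 } so -49/64
edge 8 of 12 (B): { -1; -7/8; -13/16; -25/32; -49/64 | -3/4; -1/2; 0 } so -97/128
edge 9 of 12 (B): { -1; -7/8; -13/16; -25/32; -49/64; -97/128 | -3/4; -1/2; 0 } so -193/256
edge 10 of 12 (R): { -1; -7/8; -13/16; -25/32; -49/64; -97/128 | -193/256; -3/4; -1/2; 0 } so -387/512
edge 11 of 12 (R): { -1; -7/8; -13/16; -25/32; -49/64; -97/128 | -387/512; -193/256; -3/4; -1/2; 0 } so -775/1024
edge 12 of 12 (B): { -1; -7/8; -13/16; -25/32; -49/64; -97/128; -775/1024 | -387/512; -193/256; -3/4; -1/2; 0 } so -1549/2048

-1549/2048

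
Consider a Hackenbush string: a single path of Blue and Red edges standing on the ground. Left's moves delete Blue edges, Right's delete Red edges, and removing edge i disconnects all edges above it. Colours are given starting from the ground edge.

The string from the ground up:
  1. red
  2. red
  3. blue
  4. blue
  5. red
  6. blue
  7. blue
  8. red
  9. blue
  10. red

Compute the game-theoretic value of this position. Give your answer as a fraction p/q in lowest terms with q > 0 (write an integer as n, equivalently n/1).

-331/256

Recurse on prefixes of the 10-edge string red red blue blue red blue blue red blue red:
value(r) = { ∅ | 0 } = -1
value(rr) = { ∅ | -1; 0 } = -2
value(rrb) = { -2 | -1; 0 } = -3/2
value(rrbb) = { -2; -3/2 | -1; 0 } = -5/4
value(rrbbr) = { -2; -3/2 | -5/4; -1; 0 } = -11/8
value(rrbbrb) = { -2; -3/2; -11/8 | -5/4; -1; 0 } = -21/16
value(rrbbrbb) = { -2; -3/2; -11/8; -21/16 | -5/4; -1; 0 } = -41/32
value(rrbbrbbr) = { -2; -3/2; -11/8; -21/16 | -41/32; -5/4; -1; 0 } = -83/64
value(rrbbrbbrb) = { -2; -3/2; -11/8; -21/16; -83/64 | -41/32; -5/4; -1; 0 } = -165/128
value(rrbbrbbrbr) = { -2; -3/2; -11/8; -21/16; -83/64 | -165/128; -41/32; -5/4; -1; 0 } = -331/256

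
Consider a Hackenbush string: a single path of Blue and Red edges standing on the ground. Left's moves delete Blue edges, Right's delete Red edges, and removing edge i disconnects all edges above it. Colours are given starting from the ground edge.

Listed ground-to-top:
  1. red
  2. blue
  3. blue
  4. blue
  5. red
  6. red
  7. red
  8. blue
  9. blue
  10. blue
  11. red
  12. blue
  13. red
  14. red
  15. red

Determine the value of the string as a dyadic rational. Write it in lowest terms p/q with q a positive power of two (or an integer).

Prefix values for red blue blue blue red red red blue blue blue red blue red red red via {L|R} + simplicity:
step 1: add red to get r; options L={  } R={ 0 } gives -1
step 2: add blue to get rb; options L={ -1 } R={ 0 } gives -1/2
step 3: add blue to get rbb; options L={ -1 -1/2 } R={ 0 } gives -1/4
step 4: add blue to get rbbb; options L={ -1 -1/2 -1/4 } R={ 0 } gives -1/8
step 5: add red to get rbbbr; options L={ -1 -1/2 -1/4 } R={ -1/8 0 } gives -3/16
step 6: add red to get rbbbrr; options L={ -1 -1/2 -1/4 } R={ -3/16 -1/8 0 } gives -7/32
step 7: add red to get rbbbrrr; options L={ -1 -1/2 -1/4 } R={ -7/32 -3/16 -1/8 0 } gives -15/64
step 8: add blue to get rbbbrrrb; options L={ -1 -1/2 -1/4 -15/64 } R={ -7/32 -3/16 -1/8 0 } gives -29/128
step 9: add blue to get rbbbrrrbb; options L={ -1 -1/2 -1/4 -15/64 -29/128 } R={ -7/32 -3/16 -1/8 0 } gives -57/256
step 10: add blue to get rbbbrrrbbb; options L={ -1 -1/2 -1/4 -15/64 -29/128 -57/256 } R={ -7/32 -3/16 -1/8 0 } gives -113/512
step 11: add red to get rbbbrrrbbbr; options L={ -1 -1/2 -1/4 -15/64 -29/128 -57/256 } R={ -113/512 -7/32 -3/16 -1/8 0 } gives -227/1024
step 12: add blue to get rbbbrrrbbbrb; options L={ -1 -1/2 -1/4 -15/64 -29/128 -57/256 -227/1024 } R={ -113/512 -7/32 -3/16 -1/8 0 } gives -453/2048
step 13: add red to get rbbbrrrbbbrbr; options L={ -1 -1/2 -1/4 -15/64 -29/128 -57/256 -227/1024 } R={ -453/2048 -113/512 -7/32 -3/16 -1/8 0 } gives -907/4096
step 14: add red to get rbbbrrrbbbrbrr; options L={ -1 -1/2 -1/4 -15/64 -29/128 -57/256 -227/1024 } R={ -907/4096 -453/2048 -113/512 -7/32 -3/16 -1/8 0 } gives -1815/8192
step 15: add red to get rbbbrrrbbbrbrrr; options L={ -1 -1/2 -1/4 -15/64 -29/128 -57/256 -227/1024 } R={ -1815/8192 -907/4096 -453/2048 -113/512 -7/32 -3/16 -1/8 0 } gives -3631/16384

-3631/16384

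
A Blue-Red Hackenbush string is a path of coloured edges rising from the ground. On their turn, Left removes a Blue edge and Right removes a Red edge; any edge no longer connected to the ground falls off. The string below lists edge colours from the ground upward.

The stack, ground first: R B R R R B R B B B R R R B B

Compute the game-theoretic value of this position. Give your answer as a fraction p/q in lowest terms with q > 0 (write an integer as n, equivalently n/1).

-14905/16384

edge 1 of 15 (R): { ∅ | 0 } gives -1
edge 2 of 15 (B): { -1 | 0 } gives -1/2
edge 3 of 15 (R): { -1 | -1/2 0 } gives -3/4
edge 4 of 15 (R): { -1 | -3/4 -1/2 0 } gives -7/8
edge 5 of 15 (R): { -1 | -7/8 -3/4 -1/2 0 } gives -15/16
edge 6 of 15 (B): { -1 -15/16 | -7/8 -3/4 -1/2 0 } gives -29/32
edge 7 of 15 (R): { -1 -15/16 | -29/32 -7/8 -3/4 -1/2 0 } gives -59/64
edge 8 of 15 (B): { -1 -15/16 -59/64 | -29/32 -7/8 -3/4 -1/2 0 } gives -117/128
edge 9 of 15 (B): { -1 -15/16 -59/64 -117/128 | -29/32 -7/8 -3/4 -1/2 0 } gives -233/256
edge 10 of 15 (B): { -1 -15/16 -59/64 -117/128 -233/256 | -29/32 -7/8 -3/4 -1/2 0 } gives -465/512
edge 11 of 15 (R): { -1 -15/16 -59/64 -117/128 -233/256 | -465/512 -29/32 -7/8 -3/4 -1/2 0 } gives -931/1024
edge 12 of 15 (R): { -1 -15/16 -59/64 -117/128 -233/256 | -931/1024 -465/512 -29/32 -7/8 -3/4 -1/2 0 } gives -1863/2048
edge 13 of 15 (R): { -1 -15/16 -59/64 -117/128 -233/256 | -1863/2048 -931/1024 -465/512 -29/32 -7/8 -3/4 -1/2 0 } gives -3727/4096
edge 14 of 15 (B): { -1 -15/16 -59/64 -117/128 -233/256 -3727/4096 | -1863/2048 -931/1024 -465/512 -29/32 -7/8 -3/4 -1/2 0 } gives -7453/8192
edge 15 of 15 (B): { -1 -15/16 -59/64 -117/128 -233/256 -3727/4096 -7453/8192 | -1863/2048 -931/1024 -465/512 -29/32 -7/8 -3/4 -1/2 0 } gives -14905/16384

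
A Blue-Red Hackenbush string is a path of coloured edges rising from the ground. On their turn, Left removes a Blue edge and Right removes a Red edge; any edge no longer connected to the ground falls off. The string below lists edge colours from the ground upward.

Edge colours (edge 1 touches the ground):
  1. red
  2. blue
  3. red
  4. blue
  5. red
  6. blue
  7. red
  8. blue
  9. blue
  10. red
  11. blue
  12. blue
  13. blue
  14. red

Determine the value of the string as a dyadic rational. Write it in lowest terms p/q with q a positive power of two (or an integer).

val(r) = { — | 0 } => -1
val(rb) = { -1 | 0 } => -1/2
val(rbr) = { -1 | -1/2,0 } => -3/4
val(rbrb) = { -1,-3/4 | -1/2,0 } => -5/8
val(rbrbr) = { -1,-3/4 | -5/8,-1/2,0 } => -11/16
val(rbrbrb) = { -1,-3/4,-11/16 | -5/8,-1/2,0 } => -21/32
val(rbrbrbr) = { -1,-3/4,-11/16 | -21/32,-5/8,-1/2,0 } => -43/64
val(rbrbrbrb) = { -1,-3/4,-11/16,-43/64 | -21/32,-5/8,-1/2,0 } => -85/128
val(rbrbrbrbb) = { -1,-3/4,-11/16,-43/64,-85/128 | -21/32,-5/8,-1/2,0 } => -169/256
val(rbrbrbrbbr) = { -1,-3/4,-11/16,-43/64,-85/128 | -169/256,-21/32,-5/8,-1/2,0 } => -339/512
val(rbrbrbrbbrb) = { -1,-3/4,-11/16,-43/64,-85/128,-339/512 | -169/256,-21/32,-5/8,-1/2,0 } => -677/1024
val(rbrbrbrbbrbb) = { -1,-3/4,-11/16,-43/64,-85/128,-339/512,-677/1024 | -169/256,-21/32,-5/8,-1/2,0 } => -1353/2048
val(rbrbrbrbbrbbb) = { -1,-3/4,-11/16,-43/64,-85/128,-339/512,-677/1024,-1353/2048 | -169/256,-21/32,-5/8,-1/2,0 } => -2705/4096
val(rbrbrbrbbrbbbr) = { -1,-3/4,-11/16,-43/64,-85/128,-339/512,-677/1024,-1353/2048 | -2705/4096,-169/256,-21/32,-5/8,-1/2,0 } => -5411/8192

-5411/8192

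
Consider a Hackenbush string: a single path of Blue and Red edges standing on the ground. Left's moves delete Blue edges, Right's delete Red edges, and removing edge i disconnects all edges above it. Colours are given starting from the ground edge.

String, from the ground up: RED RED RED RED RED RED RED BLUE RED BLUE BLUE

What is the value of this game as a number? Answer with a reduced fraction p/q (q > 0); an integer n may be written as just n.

Build G(s[:k]) for k = 1..11, string s = RED RED RED RED RED RED RED BLUE RED BLUE BLUE.
edge 1 of 11 (RED): { ∅ | 0 } gives -1
edge 2 of 11 (RED): { ∅ | -1; 0 } gives -2
edge 3 of 11 (RED): { ∅ | -2; -1; 0 } gives -3
edge 4 of 11 (RED): { ∅ | -3; -2; -1; 0 } gives -4
edge 5 of 11 (RED): { ∅ | -4; -3; -2; -1; 0 } gives -5
edge 6 of 11 (RED): { ∅ | -5; -4; -3; -2; -1; 0 } gives -6
edge 7 of 11 (RED): { ∅ | -6; -5; -4; -3; -2; -1; 0 } gives -7
edge 8 of 11 (BLUE): { -7 | -6; -5; -4; -3; -2; -1; 0 } gives -13/2
edge 9 of 11 (RED): { -7 | -13/2; -6; -5; -4; -3; -2; -1; 0 } gives -27/4
edge 10 of 11 (BLUE): { -7; -27/4 | -13/2; -6; -5; -4; -3; -2; -1; 0 } gives -53/8
edge 11 of 11 (BLUE): { -7; -27/4; -53/8 | -13/2; -6; -5; -4; -3; -2; -1; 0 } gives -105/16

-105/16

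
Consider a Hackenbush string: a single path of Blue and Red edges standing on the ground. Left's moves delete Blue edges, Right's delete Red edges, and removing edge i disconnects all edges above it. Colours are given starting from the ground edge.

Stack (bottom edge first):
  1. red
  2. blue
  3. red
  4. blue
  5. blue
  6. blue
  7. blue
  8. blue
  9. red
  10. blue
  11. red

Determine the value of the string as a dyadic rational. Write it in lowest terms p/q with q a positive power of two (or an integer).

Recurse on prefixes of the 11-edge string red blue red blue blue blue blue blue red blue red:
1 of 11 · r · max L −∞ · min R 0 gives -1
2 of 11 · rb · max L -1 · min R 0 gives -1/2
3 of 11 · rbr · max L -1 · min R -1/2 gives -3/4
4 of 11 · rbrb · max L -3/4 · min R -1/2 gives -5/8
5 of 11 · rbrbb · max L -5/8 · min R -1/2 gives -9/16
6 of 11 · rbrbbb · max L -9/16 · min R -1/2 gives -17/32
7 of 11 · rbrbbbb · max L -17/32 · min R -1/2 gives -33/64
8 of 11 · rbrbbbbb · max L -33/64 · min R -1/2 gives -65/128
9 of 11 · rbrbbbbbr · max L -33/64 · min R -65/128 gives -131/256
10 of 11 · rbrbbbbbrb · max L -131/256 · min R -65/128 gives -261/512
11 of 11 · rbrbbbbbrbr · max L -131/256 · min R -261/512 gives -523/1024

-523/1024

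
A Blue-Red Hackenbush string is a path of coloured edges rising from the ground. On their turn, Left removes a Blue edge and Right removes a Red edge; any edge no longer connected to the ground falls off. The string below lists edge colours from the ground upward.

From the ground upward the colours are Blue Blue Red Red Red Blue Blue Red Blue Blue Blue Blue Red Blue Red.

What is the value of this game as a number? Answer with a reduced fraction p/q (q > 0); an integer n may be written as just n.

9973/8192

Build g(s[:k]) for k = 1..15, string s = Blue Blue Red Red Red Blue Blue Red Blue Blue Blue Blue Red Blue Red.
edge 1 of 15 (Blue): { 0 | — } -> 1
edge 2 of 15 (Blue): { 0 1 | — } -> 2
edge 3 of 15 (Red): { 0 1 | 2 } -> 3/2
edge 4 of 15 (Red): { 0 1 | 3/2 2 } -> 5/4
edge 5 of 15 (Red): { 0 1 | 5/4 3/2 2 } -> 9/8
edge 6 of 15 (Blue): { 0 1 9/8 | 5/4 3/2 2 } -> 19/16
edge 7 of 15 (Blue): { 0 1 9/8 19/16 | 5/4 3/2 2 } -> 39/32
edge 8 of 15 (Red): { 0 1 9/8 19/16 | 39/32 5/4 3/2 2 } -> 77/64
edge 9 of 15 (Blue): { 0 1 9/8 19/16 77/64 | 39/32 5/4 3/2 2 } -> 155/128
edge 10 of 15 (Blue): { 0 1 9/8 19/16 77/64 155/128 | 39/32 5/4 3/2 2 } -> 311/256
edge 11 of 15 (Blue): { 0 1 9/8 19/16 77/64 155/128 311/256 | 39/32 5/4 3/2 2 } -> 623/512
edge 12 of 15 (Blue): { 0 1 9/8 19/16 77/64 155/128 311/256 623/512 | 39/32 5/4 3/2 2 } -> 1247/1024
edge 13 of 15 (Red): { 0 1 9/8 19/16 77/64 155/128 311/256 623/512 | 1247/1024 39/32 5/4 3/2 2 } -> 2493/2048
edge 14 of 15 (Blue): { 0 1 9/8 19/16 77/64 155/128 311/256 623/512 2493/2048 | 1247/1024 39/32 5/4 3/2 2 } -> 4987/4096
edge 15 of 15 (Red): { 0 1 9/8 19/16 77/64 155/128 311/256 623/512 2493/2048 | 4987/4096 1247/1024 39/32 5/4 3/2 2 } -> 9973/8192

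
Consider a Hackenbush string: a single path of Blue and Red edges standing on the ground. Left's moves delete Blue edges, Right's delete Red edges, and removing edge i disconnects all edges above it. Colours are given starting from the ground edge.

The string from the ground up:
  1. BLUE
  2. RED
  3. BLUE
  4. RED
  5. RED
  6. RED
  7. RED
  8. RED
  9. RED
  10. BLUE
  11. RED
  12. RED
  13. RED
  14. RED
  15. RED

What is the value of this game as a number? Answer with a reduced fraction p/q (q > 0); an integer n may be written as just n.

g_1 [B]  L=[0]  R=[·]  → 1
g_2 [BR]  L=[0]  R=[1]  → 1/2
g_3 [BRB]  L=[0,1/2]  R=[1]  → 3/4
g_4 [BRBR]  L=[0,1/2]  R=[3/4,1]  → 5/8
g_5 [BRBRR]  L=[0,1/2]  R=[5/8,3/4,1]  → 9/16
g_6 [BRBRRR]  L=[0,1/2]  R=[9/16,5/8,3/4,1]  → 17/32
g_7 [BRBRRRR]  L=[0,1/2]  R=[17/32,9/16,5/8,3/4,1]  → 33/64
g_8 [BRBRRRRR]  L=[0,1/2]  R=[33/64,17/32,9/16,5/8,3/4,1]  → 65/128
g_9 [BRBRRRRRR]  L=[0,1/2]  R=[65/128,33/64,17/32,9/16,5/8,3/4,1]  → 129/256
g_10 [BRBRRRRRRB]  L=[0,1/2,129/256]  R=[65/128,33/64,17/32,9/16,5/8,3/4,1]  → 259/512
g_11 [BRBRRRRRRBR]  L=[0,1/2,129/256]  R=[259/512,65/128,33/64,17/32,9/16,5/8,3/4,1]  → 517/1024
g_12 [BRBRRRRRRBRR]  L=[0,1/2,129/256]  R=[517/1024,259/512,65/128,33/64,17/32,9/16,5/8,3/4,1]  → 1033/2048
g_13 [BRBRRRRRRBRRR]  L=[0,1/2,129/256]  R=[1033/2048,517/1024,259/512,65/128,33/64,17/32,9/16,5/8,3/4,1]  → 2065/4096
g_14 [BRBRRRRRRBRRRR]  L=[0,1/2,129/256]  R=[2065/4096,1033/2048,517/1024,259/512,65/128,33/64,17/32,9/16,5/8,3/4,1]  → 4129/8192
g_15 [BRBRRRRRRBRRRRR]  L=[0,1/2,129/256]  R=[4129/8192,2065/4096,1033/2048,517/1024,259/512,65/128,33/64,17/32,9/16,5/8,3/4,1]  → 8257/16384

8257/16384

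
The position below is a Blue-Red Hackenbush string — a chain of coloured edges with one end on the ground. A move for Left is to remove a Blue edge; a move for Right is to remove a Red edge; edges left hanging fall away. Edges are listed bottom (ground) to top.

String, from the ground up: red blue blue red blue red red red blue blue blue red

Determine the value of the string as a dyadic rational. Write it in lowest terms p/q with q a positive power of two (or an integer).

-739/2048

1 of 12 · r · max L −∞ · min R 0 = -1
2 of 12 · rb · max L -1 · min R 0 = -1/2
3 of 12 · rbb · max L -1/2 · min R 0 = -1/4
4 of 12 · rbbr · max L -1/2 · min R -1/4 = -3/8
5 of 12 · rbbrb · max L -3/8 · min R -1/4 = -5/16
6 of 12 · rbbrbr · max L -3/8 · min R -5/16 = -11/32
7 of 12 · rbbrbrr · max L -3/8 · min R -11/32 = -23/64
8 of 12 · rbbrbrrr · max L -3/8 · min R -23/64 = -47/128
9 of 12 · rbbrbrrrb · max L -47/128 · min R -23/64 = -93/256
10 of 12 · rbbrbrrrbb · max L -93/256 · min R -23/64 = -185/512
11 of 12 · rbbrbrrrbbb · max L -185/512 · min R -23/64 = -369/1024
12 of 12 · rbbrbrrrbbbr · max L -185/512 · min R -369/1024 = -739/2048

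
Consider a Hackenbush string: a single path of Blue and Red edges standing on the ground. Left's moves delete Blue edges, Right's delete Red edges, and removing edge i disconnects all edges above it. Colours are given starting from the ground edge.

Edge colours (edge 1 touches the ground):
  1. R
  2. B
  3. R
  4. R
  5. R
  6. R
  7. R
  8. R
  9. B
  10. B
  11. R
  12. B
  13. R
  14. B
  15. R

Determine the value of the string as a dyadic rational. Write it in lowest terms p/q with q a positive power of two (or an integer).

Recurse on prefixes of the 15-edge string R B R R R R R R B B R B R B R:
step 1: add R to get R; options L={ — } R={ 0 } = -1
step 2: add B to get RB; options L={ -1 } R={ 0 } = -1/2
step 3: add R to get RBR; options L={ -1 } R={ -1/2, 0 } = -3/4
step 4: add R to get RBRR; options L={ -1 } R={ -3/4, -1/2, 0 } = -7/8
step 5: add R to get RBRRR; options L={ -1 } R={ -7/8, -3/4, -1/2, 0 } = -15/16
step 6: add R to get RBRRRR; options L={ -1 } R={ -15/16, -7/8, -3/4, -1/2, 0 } = -31/32
step 7: add R to get RBRRRRR; options L={ -1 } R={ -31/32, -15/16, -7/8, -3/4, -1/2, 0 } = -63/64
step 8: add R to get RBRRRRRR; options L={ -1 } R={ -63/64, -31/32, -15/16, -7/8, -3/4, -1/2, 0 } = -127/128
step 9: add B to get RBRRRRRRB; options L={ -1, -127/128 } R={ -63/64, -31/32, -15/16, -7/8, -3/4, -1/2, 0 } = -253/256
step 10: add B to get RBRRRRRRBB; options L={ -1, -127/128, -253/256 } R={ -63/64, -31/32, -15/16, -7/8, -3/4, -1/2, 0 } = -505/512
step 11: add R to get RBRRRRRRBBR; options L={ -1, -127/128, -253/256 } R={ -505/512, -63/64, -31/32, -15/16, -7/8, -3/4, -1/2, 0 } = -1011/1024
step 12: add B to get RBRRRRRRBBRB; options L={ -1, -127/128, -253/256, -1011/1024 } R={ -505/512, -63/64, -31/32, -15/16, -7/8, -3/4, -1/2, 0 } = -2021/2048
step 13: add R to get RBRRRRRRBBRBR; options L={ -1, -127/128, -253/256, -1011/1024 } R={ -2021/2048, -505/512, -63/64, -31/32, -15/16, -7/8, -3/4, -1/2, 0 } = -4043/4096
step 14: add B to get RBRRRRRRBBRBRB; options L={ -1, -127/128, -253/256, -1011/1024, -4043/4096 } R={ -2021/2048, -505/512, -63/64, -31/32, -15/16, -7/8, -3/4, -1/2, 0 } = -8085/8192
step 15: add R to get RBRRRRRRBBRBRBR; options L={ -1, -127/128, -253/256, -1011/1024, -4043/4096 } R={ -8085/8192, -2021/2048, -505/512, -63/64, -31/32, -15/16, -7/8, -3/4, -1/2, 0 } = -16171/16384

-16171/16384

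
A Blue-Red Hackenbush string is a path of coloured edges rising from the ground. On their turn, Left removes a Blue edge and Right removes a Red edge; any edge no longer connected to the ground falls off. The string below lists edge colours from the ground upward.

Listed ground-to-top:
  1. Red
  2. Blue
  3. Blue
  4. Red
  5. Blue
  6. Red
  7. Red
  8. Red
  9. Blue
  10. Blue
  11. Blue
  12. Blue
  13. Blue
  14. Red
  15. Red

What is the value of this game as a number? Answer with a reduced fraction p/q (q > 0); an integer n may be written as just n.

value(R) = {  | 0 } => -1
value(RB) = { -1 | 0 } => -1/2
value(RBB) = { -1 -1/2 | 0 } => -1/4
value(RBBR) = { -1 -1/2 | -1/4 0 } => -3/8
value(RBBRB) = { -1 -1/2 -3/8 | -1/4 0 } => -5/16
value(RBBRBR) = { -1 -1/2 -3/8 | -5/16 -1/4 0 } => -11/32
value(RBBRBRR) = { -1 -1/2 -3/8 | -11/32 -5/16 -1/4 0 } => -23/64
value(RBBRBRRR) = { -1 -1/2 -3/8 | -23/64 -11/32 -5/16 -1/4 0 } => -47/128
value(RBBRBRRRB) = { -1 -1/2 -3/8 -47/128 | -23/64 -11/32 -5/16 -1/4 0 } => -93/256
value(RBBRBRRRBB) = { -1 -1/2 -3/8 -47/128 -93/256 | -23/64 -11/32 -5/16 -1/4 0 } => -185/512
value(RBBRBRRRBBB) = { -1 -1/2 -3/8 -47/128 -93/256 -185/512 | -23/64 -11/32 -5/16 -1/4 0 } => -369/1024
value(RBBRBRRRBBBB) = { -1 -1/2 -3/8 -47/128 -93/256 -185/512 -369/1024 | -23/64 -11/32 -5/16 -1/4 0 } => -737/2048
value(RBBRBRRRBBBBB) = { -1 -1/2 -3/8 -47/128 -93/256 -185/512 -369/1024 -737/2048 | -23/64 -11/32 -5/16 -1/4 0 } => -1473/4096
value(RBBRBRRRBBBBBR) = { -1 -1/2 -3/8 -47/128 -93/256 -185/512 -369/1024 -737/2048 | -1473/4096 -23/64 -11/32 -5/16 -1/4 0 } => -2947/8192
value(RBBRBRRRBBBBBRR) = { -1 -1/2 -3/8 -47/128 -93/256 -185/512 -369/1024 -737/2048 | -2947/8192 -1473/4096 -23/64 -11/32 -5/16 -1/4 0 } => -5895/16384

-5895/16384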